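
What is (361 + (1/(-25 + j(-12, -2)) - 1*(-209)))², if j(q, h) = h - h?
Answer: 203034001/625 ≈ 3.2485e+5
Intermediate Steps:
j(q, h) = 0
(361 + (1/(-25 + j(-12, -2)) - 1*(-209)))² = (361 + (1/(-25 + 0) - 1*(-209)))² = (361 + (1/(-25) + 209))² = (361 + (-1/25 + 209))² = (361 + 5224/25)² = (14249/25)² = 203034001/625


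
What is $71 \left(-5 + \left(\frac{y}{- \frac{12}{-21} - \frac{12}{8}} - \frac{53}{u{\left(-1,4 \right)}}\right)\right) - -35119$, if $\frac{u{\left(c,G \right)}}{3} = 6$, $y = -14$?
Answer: $\frac{8336345}{234} \approx 35625.0$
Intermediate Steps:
$u{\left(c,G \right)} = 18$ ($u{\left(c,G \right)} = 3 \cdot 6 = 18$)
$71 \left(-5 + \left(\frac{y}{- \frac{12}{-21} - \frac{12}{8}} - \frac{53}{u{\left(-1,4 \right)}}\right)\right) - -35119 = 71 \left(-5 - \left(\frac{53}{18} + \frac{14}{- \frac{12}{-21} - \frac{12}{8}}\right)\right) - -35119 = 71 \left(-5 - \left(\frac{53}{18} + \frac{14}{\left(-12\right) \left(- \frac{1}{21}\right) - \frac{3}{2}}\right)\right) + 35119 = 71 \left(-5 - \left(\frac{53}{18} + \frac{14}{\frac{4}{7} - \frac{3}{2}}\right)\right) + 35119 = 71 \left(-5 - \left(\frac{53}{18} + \frac{14}{- \frac{13}{14}}\right)\right) + 35119 = 71 \left(-5 - - \frac{2839}{234}\right) + 35119 = 71 \left(-5 + \left(\frac{196}{13} - \frac{53}{18}\right)\right) + 35119 = 71 \left(-5 + \frac{2839}{234}\right) + 35119 = 71 \cdot \frac{1669}{234} + 35119 = \frac{118499}{234} + 35119 = \frac{8336345}{234}$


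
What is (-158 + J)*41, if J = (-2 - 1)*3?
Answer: -6847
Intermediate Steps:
J = -9 (J = -3*3 = -9)
(-158 + J)*41 = (-158 - 9)*41 = -167*41 = -6847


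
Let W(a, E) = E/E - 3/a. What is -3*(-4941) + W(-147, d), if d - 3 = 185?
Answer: 726377/49 ≈ 14824.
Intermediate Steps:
d = 188 (d = 3 + 185 = 188)
W(a, E) = 1 - 3/a
-3*(-4941) + W(-147, d) = -3*(-4941) + (-3 - 147)/(-147) = 14823 - 1/147*(-150) = 14823 + 50/49 = 726377/49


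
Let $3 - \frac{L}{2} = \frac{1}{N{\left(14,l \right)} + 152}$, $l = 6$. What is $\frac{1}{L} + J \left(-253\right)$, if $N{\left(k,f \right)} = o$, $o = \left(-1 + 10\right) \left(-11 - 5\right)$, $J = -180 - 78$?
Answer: $\frac{1501306}{23} \approx 65274.0$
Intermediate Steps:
$J = -258$
$o = -144$ ($o = 9 \left(-16\right) = -144$)
$N{\left(k,f \right)} = -144$
$L = \frac{23}{4}$ ($L = 6 - \frac{2}{-144 + 152} = 6 - \frac{2}{8} = 6 - \frac{1}{4} = \frac{23}{4} \approx 5.75$)
$\frac{1}{L} + J \left(-253\right) = \frac{1}{\frac{23}{4}} - -65274 = \frac{4}{23} + 65274 = \frac{1501306}{23}$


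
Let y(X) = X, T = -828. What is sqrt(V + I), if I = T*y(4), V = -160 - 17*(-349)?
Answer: sqrt(2461) ≈ 49.608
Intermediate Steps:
V = 5773 (V = -160 + 5933 = 5773)
I = -3312 (I = -828*4 = -3312)
sqrt(V + I) = sqrt(5773 - 3312) = sqrt(2461)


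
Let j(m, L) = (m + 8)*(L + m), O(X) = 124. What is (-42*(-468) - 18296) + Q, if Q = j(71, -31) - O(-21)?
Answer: 4396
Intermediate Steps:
j(m, L) = (8 + m)*(L + m)
Q = 3036 (Q = (71² + 8*(-31) + 8*71 - 31*71) - 1*124 = (5041 - 248 + 568 - 2201) - 124 = 3160 - 124 = 3036)
(-42*(-468) - 18296) + Q = (-42*(-468) - 18296) + 3036 = (19656 - 18296) + 3036 = 1360 + 3036 = 4396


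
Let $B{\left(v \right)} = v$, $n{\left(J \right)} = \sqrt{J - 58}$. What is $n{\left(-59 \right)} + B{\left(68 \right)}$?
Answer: $68 + 3 i \sqrt{13} \approx 68.0 + 10.817 i$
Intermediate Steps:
$n{\left(J \right)} = \sqrt{-58 + J}$
$n{\left(-59 \right)} + B{\left(68 \right)} = \sqrt{-58 - 59} + 68 = \sqrt{-117} + 68 = 3 i \sqrt{13} + 68 = 68 + 3 i \sqrt{13}$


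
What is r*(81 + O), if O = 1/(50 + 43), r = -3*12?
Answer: -90408/31 ≈ -2916.4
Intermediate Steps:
r = -36
O = 1/93 ≈ 0.010753
r*(81 + O) = -36*(81 + 1/93) = -36*7534/93 = -90408/31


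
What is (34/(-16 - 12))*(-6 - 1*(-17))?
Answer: -187/14 ≈ -13.357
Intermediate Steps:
(34/(-16 - 12))*(-6 - 1*(-17)) = (34/(-28))*(-6 + 17) = (34*(-1/28))*11 = -17/14*11 = -187/14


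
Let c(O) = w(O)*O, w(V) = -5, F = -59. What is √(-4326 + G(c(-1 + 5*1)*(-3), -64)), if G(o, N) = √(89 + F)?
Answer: √(-4326 + √30) ≈ 65.731*I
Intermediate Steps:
c(O) = -5*O
G(o, N) = √30 (G(o, N) = √(89 - 59) = √30)
√(-4326 + G(c(-1 + 5*1)*(-3), -64)) = √(-4326 + √30)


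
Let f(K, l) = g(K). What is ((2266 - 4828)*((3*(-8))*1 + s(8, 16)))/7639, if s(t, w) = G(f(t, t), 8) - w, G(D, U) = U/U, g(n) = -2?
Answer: 99918/7639 ≈ 13.080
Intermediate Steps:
f(K, l) = -2
G(D, U) = 1
s(t, w) = 1 - w
((2266 - 4828)*((3*(-8))*1 + s(8, 16)))/7639 = ((2266 - 4828)*((3*(-8))*1 + (1 - 1*16)))/7639 = -2562*(-24*1 + (1 - 16))*(1/7639) = -2562*(-24 - 15)*(1/7639) = -2562*(-39)*(1/7639) = 99918*(1/7639) = 99918/7639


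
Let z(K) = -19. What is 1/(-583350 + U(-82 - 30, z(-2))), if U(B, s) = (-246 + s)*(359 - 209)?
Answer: -1/623100 ≈ -1.6049e-6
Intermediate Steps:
U(B, s) = -36900 + 150*s (U(B, s) = (-246 + s)*150 = -36900 + 150*s)
1/(-583350 + U(-82 - 30, z(-2))) = 1/(-583350 + (-36900 + 150*(-19))) = 1/(-583350 + (-36900 - 2850)) = 1/(-583350 - 39750) = 1/(-623100) = -1/623100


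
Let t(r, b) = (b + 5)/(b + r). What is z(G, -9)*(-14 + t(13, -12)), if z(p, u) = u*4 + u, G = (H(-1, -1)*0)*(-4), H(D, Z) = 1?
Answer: 945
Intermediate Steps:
t(r, b) = (5 + b)/(b + r)
G = 0 (G = (1*0)*(-4) = 0*(-4) = 0)
z(p, u) = 5*u (z(p, u) = 4*u + u = 5*u)
z(G, -9)*(-14 + t(13, -12)) = (5*(-9))*(-14 + (5 - 12)/(-12 + 13)) = -45*(-14 - 7/1) = -45*(-14 + 1*(-7)) = -45*(-14 - 7) = -45*(-21) = 945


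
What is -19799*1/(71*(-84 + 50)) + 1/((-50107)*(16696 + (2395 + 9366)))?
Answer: 28231293102887/3442110286186 ≈ 8.2017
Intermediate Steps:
-19799*1/(71*(-84 + 50)) + 1/((-50107)*(16696 + (2395 + 9366))) = -19799/((-34*71)) - 1/(50107*(16696 + 11761)) = -19799/(-2414) - 1/50107/28457 = -19799*(-1/2414) - 1/50107*1/28457 = 19799/2414 - 1/1425894899 = 28231293102887/3442110286186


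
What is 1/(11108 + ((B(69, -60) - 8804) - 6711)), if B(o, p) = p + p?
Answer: -1/4527 ≈ -0.00022090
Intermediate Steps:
B(o, p) = 2*p
1/(11108 + ((B(69, -60) - 8804) - 6711)) = 1/(11108 + ((2*(-60) - 8804) - 6711)) = 1/(11108 + ((-120 - 8804) - 6711)) = 1/(11108 + (-8924 - 6711)) = 1/(11108 - 15635) = 1/(-4527) = -1/4527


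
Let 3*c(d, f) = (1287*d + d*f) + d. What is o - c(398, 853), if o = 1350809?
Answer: 3200309/3 ≈ 1.0668e+6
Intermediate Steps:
c(d, f) = 1288*d/3 + d*f/3 (c(d, f) = ((1287*d + d*f) + d)/3 = (1288*d + d*f)/3 = 1288*d/3 + d*f/3)
o - c(398, 853) = 1350809 - 398*(1288 + 853)/3 = 1350809 - 398*2141/3 = 1350809 - 1*852118/3 = 1350809 - 852118/3 = 3200309/3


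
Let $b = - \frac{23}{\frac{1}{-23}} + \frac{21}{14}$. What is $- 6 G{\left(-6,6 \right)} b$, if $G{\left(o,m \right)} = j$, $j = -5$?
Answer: $15915$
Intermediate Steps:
$G{\left(o,m \right)} = -5$
$b = \frac{1061}{2}$ ($b = - \frac{23}{- \frac{1}{23}} + 21 \cdot \frac{1}{14} = \left(-23\right) \left(-23\right) + \frac{3}{2} = 529 + \frac{3}{2} = \frac{1061}{2} \approx 530.5$)
$- 6 G{\left(-6,6 \right)} b = \left(-6\right) \left(-5\right) \frac{1061}{2} = 30 \cdot \frac{1061}{2} = 15915$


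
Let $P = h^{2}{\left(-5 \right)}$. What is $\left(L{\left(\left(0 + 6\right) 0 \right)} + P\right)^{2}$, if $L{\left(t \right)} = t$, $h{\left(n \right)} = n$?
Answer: $625$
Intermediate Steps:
$P = 25$ ($P = \left(-5\right)^{2} = 25$)
$\left(L{\left(\left(0 + 6\right) 0 \right)} + P\right)^{2} = \left(\left(0 + 6\right) 0 + 25\right)^{2} = \left(6 \cdot 0 + 25\right)^{2} = \left(0 + 25\right)^{2} = 25^{2} = 625$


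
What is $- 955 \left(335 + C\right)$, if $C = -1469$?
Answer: $1082970$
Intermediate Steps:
$- 955 \left(335 + C\right) = - 955 \left(335 - 1469\right) = \left(-955\right) \left(-1134\right) = 1082970$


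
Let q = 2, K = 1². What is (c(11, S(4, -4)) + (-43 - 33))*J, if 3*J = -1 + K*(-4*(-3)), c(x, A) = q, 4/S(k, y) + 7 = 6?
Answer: -814/3 ≈ -271.33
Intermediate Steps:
K = 1
S(k, y) = -4 (S(k, y) = 4/(-7 + 6) = 4/(-1) = 4*(-1) = -4)
c(x, A) = 2
J = 11/3 (J = (-1 + 1*(-4*(-3)))/3 = (-1 + 1*12)/3 = (-1 + 12)/3 = (⅓)*11 = 11/3 ≈ 3.6667)
(c(11, S(4, -4)) + (-43 - 33))*J = (2 + (-43 - 33))*(11/3) = (2 - 76)*(11/3) = -74*11/3 = -814/3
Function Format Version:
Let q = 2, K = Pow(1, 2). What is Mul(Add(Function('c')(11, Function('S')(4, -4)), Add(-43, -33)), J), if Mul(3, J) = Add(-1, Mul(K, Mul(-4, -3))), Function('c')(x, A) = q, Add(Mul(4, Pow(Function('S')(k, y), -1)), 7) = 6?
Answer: Rational(-814, 3) ≈ -271.33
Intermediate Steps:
K = 1
Function('S')(k, y) = -4 (Function('S')(k, y) = Mul(4, Pow(Add(-7, 6), -1)) = Mul(4, Pow(-1, -1)) = Mul(4, -1) = -4)
Function('c')(x, A) = 2
J = Rational(11, 3) (J = Mul(Rational(1, 3), Add(-1, Mul(1, Mul(-4, -3)))) = Mul(Rational(1, 3), Add(-1, Mul(1, 12))) = Mul(Rational(1, 3), Add(-1, 12)) = Mul(Rational(1, 3), 11) = Rational(11, 3) ≈ 3.6667)
Mul(Add(Function('c')(11, Function('S')(4, -4)), Add(-43, -33)), J) = Mul(Add(2, Add(-43, -33)), Rational(11, 3)) = Mul(Add(2, -76), Rational(11, 3)) = Mul(-74, Rational(11, 3)) = Rational(-814, 3)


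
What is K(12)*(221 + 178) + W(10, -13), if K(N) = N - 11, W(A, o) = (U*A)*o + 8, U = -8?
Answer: 1447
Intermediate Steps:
W(A, o) = 8 - 8*A*o (W(A, o) = (-8*A)*o + 8 = -8*A*o + 8 = 8 - 8*A*o)
K(N) = -11 + N
K(12)*(221 + 178) + W(10, -13) = (-11 + 12)*(221 + 178) + (8 - 8*10*(-13)) = 1*399 + (8 + 1040) = 399 + 1048 = 1447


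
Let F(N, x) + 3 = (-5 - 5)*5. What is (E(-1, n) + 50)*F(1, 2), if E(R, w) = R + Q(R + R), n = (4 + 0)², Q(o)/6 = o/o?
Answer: -2915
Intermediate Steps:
Q(o) = 6 (Q(o) = 6*(o/o) = 6*1 = 6)
F(N, x) = -53 (F(N, x) = -3 + (-5 - 5)*5 = -3 - 10*5 = -3 - 50 = -53)
n = 16 (n = 4² = 16)
E(R, w) = 6 + R (E(R, w) = R + 6 = 6 + R)
(E(-1, n) + 50)*F(1, 2) = ((6 - 1) + 50)*(-53) = (5 + 50)*(-53) = 55*(-53) = -2915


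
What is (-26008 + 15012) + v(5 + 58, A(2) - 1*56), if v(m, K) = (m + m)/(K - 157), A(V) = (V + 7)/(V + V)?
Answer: -3090044/281 ≈ -10997.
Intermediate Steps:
A(V) = (7 + V)/(2*V) (A(V) = (7 + V)/((2*V)) = (7 + V)*(1/(2*V)) = (7 + V)/(2*V))
v(m, K) = 2*m/(-157 + K) (v(m, K) = (2*m)/(-157 + K) = 2*m/(-157 + K))
(-26008 + 15012) + v(5 + 58, A(2) - 1*56) = (-26008 + 15012) + 2*(5 + 58)/(-157 + ((½)*(7 + 2)/2 - 1*56)) = -10996 + 2*63/(-157 + ((½)*(½)*9 - 56)) = -10996 + 2*63/(-157 + (9/4 - 56)) = -10996 + 2*63/(-157 - 215/4) = -10996 + 2*63/(-843/4) = -10996 + 2*63*(-4/843) = -10996 - 168/281 = -3090044/281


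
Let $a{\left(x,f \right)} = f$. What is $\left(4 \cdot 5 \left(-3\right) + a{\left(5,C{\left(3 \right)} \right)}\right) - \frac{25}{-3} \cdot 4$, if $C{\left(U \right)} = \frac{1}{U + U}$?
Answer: $- \frac{17950}{9} \approx -1994.4$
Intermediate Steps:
$C{\left(U \right)} = \frac{1}{2 U}$
$\left(4 \cdot 5 \left(-3\right) + a{\left(5,C{\left(3 \right)} \right)}\right) - \frac{25}{-3} \cdot 4 = \left(4 \cdot 5 \left(-3\right) + \frac{1}{2 \cdot 3}\right) - \frac{25}{-3} \cdot 4 = \left(20 \left(-3\right) + \frac{1}{2} \cdot \frac{1}{3}\right) \left(-25\right) \left(- \frac{1}{3}\right) 4 = \left(-60 + \frac{1}{6}\right) \frac{25}{3} \cdot 4 = \left(- \frac{359}{6}\right) \frac{100}{3} = - \frac{17950}{9}$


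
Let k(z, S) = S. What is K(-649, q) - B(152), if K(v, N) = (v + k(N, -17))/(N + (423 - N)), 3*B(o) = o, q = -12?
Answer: -7366/141 ≈ -52.241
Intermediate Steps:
B(o) = o/3
K(v, N) = -17/423 + v/423 (K(v, N) = (v - 17)/(N + (423 - N)) = (-17 + v)/423 = (-17 + v)*(1/423) = -17/423 + v/423)
K(-649, q) - B(152) = (-17/423 + (1/423)*(-649)) - 152/3 = (-17/423 - 649/423) - 1*152/3 = -74/47 - 152/3 = -7366/141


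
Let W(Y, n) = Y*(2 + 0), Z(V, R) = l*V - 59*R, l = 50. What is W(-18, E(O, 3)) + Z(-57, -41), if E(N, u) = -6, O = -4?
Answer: -467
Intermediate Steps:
Z(V, R) = -59*R + 50*V (Z(V, R) = 50*V - 59*R = -59*R + 50*V)
W(Y, n) = 2*Y (W(Y, n) = Y*2 = 2*Y)
W(-18, E(O, 3)) + Z(-57, -41) = 2*(-18) + (-59*(-41) + 50*(-57)) = -36 + (2419 - 2850) = -36 - 431 = -467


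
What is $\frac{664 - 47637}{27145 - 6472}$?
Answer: $- \frac{46973}{20673} \approx -2.2722$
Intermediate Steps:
$\frac{664 - 47637}{27145 - 6472} = - \frac{46973}{20673}$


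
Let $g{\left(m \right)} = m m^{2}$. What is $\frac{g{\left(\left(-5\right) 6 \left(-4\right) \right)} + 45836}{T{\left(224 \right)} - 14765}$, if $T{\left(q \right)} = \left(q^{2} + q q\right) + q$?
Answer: $\frac{1773836}{85811} \approx 20.671$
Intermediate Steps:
$g{\left(m \right)} = m^{3}$
$T{\left(q \right)} = q + 2 q^{2}$ ($T{\left(q \right)} = \left(q^{2} + q^{2}\right) + q = 2 q^{2} + q = q + 2 q^{2}$)
$\frac{g{\left(\left(-5\right) 6 \left(-4\right) \right)} + 45836}{T{\left(224 \right)} - 14765} = \frac{\left(\left(-5\right) 6 \left(-4\right)\right)^{3} + 45836}{224 \left(1 + 2 \cdot 224\right) - 14765} = \frac{\left(\left(-30\right) \left(-4\right)\right)^{3} + 45836}{224 \left(1 + 448\right) - 14765} = \frac{120^{3} + 45836}{224 \cdot 449 - 14765} = \frac{1728000 + 45836}{100576 - 14765} = \frac{1773836}{85811}$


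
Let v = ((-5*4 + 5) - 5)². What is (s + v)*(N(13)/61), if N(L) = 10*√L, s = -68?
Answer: 3320*√13/61 ≈ 196.24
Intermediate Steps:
v = 400 (v = ((-20 + 5) - 5)² = (-15 - 5)² = (-20)² = 400)
(s + v)*(N(13)/61) = (-68 + 400)*((10*√13)/61) = 332*((10*√13)*(1/61)) = 332*(10*√13/61) = 3320*√13/61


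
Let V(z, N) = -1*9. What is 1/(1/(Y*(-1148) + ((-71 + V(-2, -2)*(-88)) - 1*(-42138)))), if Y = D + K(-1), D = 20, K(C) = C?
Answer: 21047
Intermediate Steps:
V(z, N) = -9
Y = 19 (Y = 20 - 1 = 19)
1/(1/(Y*(-1148) + ((-71 + V(-2, -2)*(-88)) - 1*(-42138)))) = 1/(1/(19*(-1148) + ((-71 - 9*(-88)) - 1*(-42138)))) = 1/(1/(-21812 + ((-71 + 792) + 42138))) = 1/(1/(-21812 + (721 + 42138))) = 1/(1/(-21812 + 42859)) = 1/(1/21047) = 21047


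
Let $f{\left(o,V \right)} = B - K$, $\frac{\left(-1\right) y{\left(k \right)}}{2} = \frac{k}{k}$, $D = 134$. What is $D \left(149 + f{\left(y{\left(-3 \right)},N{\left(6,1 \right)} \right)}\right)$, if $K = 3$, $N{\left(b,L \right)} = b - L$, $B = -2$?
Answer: $19296$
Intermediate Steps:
$y{\left(k \right)} = -2$ ($y{\left(k \right)} = - 2 \frac{k}{k} = \left(-2\right) 1 = -2$)
$f{\left(o,V \right)} = -5$ ($f{\left(o,V \right)} = -2 - 3 = -5$)
$D \left(149 + f{\left(y{\left(-3 \right)},N{\left(6,1 \right)} \right)}\right) = 134 \left(149 - 5\right) = 134 \cdot 144 = 19296$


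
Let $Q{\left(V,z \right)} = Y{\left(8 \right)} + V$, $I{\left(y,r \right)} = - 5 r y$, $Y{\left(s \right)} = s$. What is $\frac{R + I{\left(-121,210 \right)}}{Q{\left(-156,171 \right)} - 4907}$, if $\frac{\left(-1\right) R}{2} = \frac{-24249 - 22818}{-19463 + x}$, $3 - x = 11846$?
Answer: $- \frac{662888861}{26375305} \approx -25.133$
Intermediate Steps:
$x = -11843$ ($x = 3 - 11846 = -11843$)
$I{\left(y,r \right)} = - 5 r y$
$Q{\left(V,z \right)} = 8 + V$
$R = - \frac{47067}{15653}$ ($R = - 2 \frac{-24249 - 22818}{-19463 - 11843} = - 2 \left(- \frac{47067}{-31306}\right) = - 2 \left(\left(-47067\right) \left(- \frac{1}{31306}\right)\right) = \left(-2\right) \frac{47067}{31306} = - \frac{47067}{15653} \approx -3.0069$)
$\frac{R + I{\left(-121,210 \right)}}{Q{\left(-156,171 \right)} - 4907} = \frac{- \frac{47067}{15653} - 1050 \left(-121\right)}{\left(8 - 156\right) - 4907} = \frac{- \frac{47067}{15653} + 127050}{-148 - 4907} = \frac{1988666583}{15653 \left(-5055\right)} = \frac{1988666583}{15653} \left(- \frac{1}{5055}\right) = - \frac{662888861}{26375305}$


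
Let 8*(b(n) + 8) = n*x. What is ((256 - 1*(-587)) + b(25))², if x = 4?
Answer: 2873025/4 ≈ 7.1826e+5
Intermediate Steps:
b(n) = -8 + n/2 (b(n) = -8 + (n*4)/8 = -8 + (4*n)/8 = -8 + n/2)
((256 - 1*(-587)) + b(25))² = ((256 - 1*(-587)) + (-8 + (½)*25))² = ((256 + 587) + (-8 + 25/2))² = (843 + 9/2)² = (1695/2)² = 2873025/4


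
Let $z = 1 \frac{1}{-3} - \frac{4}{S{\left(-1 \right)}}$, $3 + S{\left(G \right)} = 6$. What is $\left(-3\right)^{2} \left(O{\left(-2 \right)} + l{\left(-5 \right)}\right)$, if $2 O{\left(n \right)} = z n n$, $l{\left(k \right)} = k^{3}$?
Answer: $-1155$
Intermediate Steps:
$S{\left(G \right)} = 3$ ($S{\left(G \right)} = -3 + 6 = 3$)
$z = - \frac{5}{3}$ ($z = 1 \frac{1}{-3} - \frac{4}{3} = 1 \left(- \frac{1}{3}\right) - \frac{4}{3} = - \frac{1}{3} - \frac{4}{3} = - \frac{5}{3} \approx -1.6667$)
$O{\left(n \right)} = - \frac{5 n^{2}}{6}$ ($O{\left(n \right)} = \frac{- \frac{5 n}{3} n}{2} = \frac{\left(- \frac{5}{3}\right) n^{2}}{2} = - \frac{5 n^{2}}{6}$)
$\left(-3\right)^{2} \left(O{\left(-2 \right)} + l{\left(-5 \right)}\right) = \left(-3\right)^{2} \left(- \frac{5 \left(-2\right)^{2}}{6} + \left(-5\right)^{3}\right) = 9 \left(\left(- \frac{5}{6}\right) 4 - 125\right) = 9 \left(- \frac{10}{3} - 125\right) = 9 \left(- \frac{385}{3}\right) = -1155$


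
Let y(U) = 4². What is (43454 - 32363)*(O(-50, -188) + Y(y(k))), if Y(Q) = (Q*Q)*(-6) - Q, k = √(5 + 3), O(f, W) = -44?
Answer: -17701236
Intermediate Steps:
k = 2*√2 (k = √8 = 2*√2 ≈ 2.8284)
y(U) = 16
Y(Q) = -Q - 6*Q² (Y(Q) = Q²*(-6) - Q = -6*Q² - Q = -Q - 6*Q²)
(43454 - 32363)*(O(-50, -188) + Y(y(k))) = (43454 - 32363)*(-44 - 1*16*(1 + 6*16)) = 11091*(-44 - 1*16*(1 + 96)) = 11091*(-44 - 1*16*97) = 11091*(-44 - 1552) = 11091*(-1596) = -17701236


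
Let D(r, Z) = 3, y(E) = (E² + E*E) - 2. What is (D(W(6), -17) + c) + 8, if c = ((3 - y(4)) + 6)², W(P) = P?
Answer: 452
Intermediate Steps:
y(E) = -2 + 2*E² (y(E) = (E² + E²) - 2 = 2*E² - 2 = -2 + 2*E²)
c = 441 (c = ((3 - (-2 + 2*4²)) + 6)² = ((3 - (-2 + 2*16)) + 6)² = ((3 - (-2 + 32)) + 6)² = ((3 - 1*30) + 6)² = ((3 - 30) + 6)² = (-27 + 6)² = (-21)² = 441)
(D(W(6), -17) + c) + 8 = (3 + 441) + 8 = 444 + 8 = 452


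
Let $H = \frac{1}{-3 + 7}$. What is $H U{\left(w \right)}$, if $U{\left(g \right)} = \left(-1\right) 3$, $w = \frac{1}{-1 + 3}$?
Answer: $- \frac{3}{4} \approx -0.75$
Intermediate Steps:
$w = \frac{1}{2} \approx 0.5$
$H = \frac{1}{4} \approx 0.25$
$U{\left(g \right)} = -3$
$H U{\left(w \right)} = \frac{1}{4} \left(-3\right) = - \frac{3}{4}$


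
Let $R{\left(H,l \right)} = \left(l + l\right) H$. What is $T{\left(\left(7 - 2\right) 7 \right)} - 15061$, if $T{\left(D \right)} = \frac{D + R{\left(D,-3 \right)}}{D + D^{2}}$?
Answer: $- \frac{542201}{36} \approx -15061.0$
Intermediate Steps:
$R{\left(H,l \right)} = 2 H l$ ($R{\left(H,l \right)} = 2 l H = 2 H l$)
$T{\left(D \right)} = - \frac{5 D}{D + D^{2}}$ ($T{\left(D \right)} = \frac{D + 2 D \left(-3\right)}{D + D^{2}} = \frac{D - 6 D}{D + D^{2}} = \frac{\left(-5\right) D}{D + D^{2}} = - \frac{5 D}{D + D^{2}}$)
$T{\left(\left(7 - 2\right) 7 \right)} - 15061 = - \frac{5}{1 + \left(7 - 2\right) 7} - 15061 = - \frac{5}{1 + 5 \cdot 7} - 15061 = - \frac{5}{1 + 35} - 15061 = - \frac{5}{36} - 15061 = - \frac{542201}{36}$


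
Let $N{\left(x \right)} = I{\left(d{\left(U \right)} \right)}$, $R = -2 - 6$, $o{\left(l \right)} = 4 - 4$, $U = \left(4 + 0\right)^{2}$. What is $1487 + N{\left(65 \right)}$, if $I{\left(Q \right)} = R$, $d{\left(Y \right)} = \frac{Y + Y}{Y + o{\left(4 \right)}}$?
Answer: $1479$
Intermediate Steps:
$U = 16$ ($U = 4^{2} = 16$)
$o{\left(l \right)} = 0$ ($o{\left(l \right)} = 4 - 4 = 0$)
$R = -8$ ($R = -2 - 6 = -8$)
$d{\left(Y \right)} = 2$ ($d{\left(Y \right)} = \frac{Y + Y}{Y + 0} = \frac{2 Y}{Y} = 2$)
$I{\left(Q \right)} = -8$
$N{\left(x \right)} = -8$
$1487 + N{\left(65 \right)} = 1487 - 8 = 1479$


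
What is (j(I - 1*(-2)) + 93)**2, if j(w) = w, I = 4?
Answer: 9801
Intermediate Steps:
(j(I - 1*(-2)) + 93)**2 = ((4 - 1*(-2)) + 93)**2 = ((4 + 2) + 93)**2 = (6 + 93)**2 = 99**2 = 9801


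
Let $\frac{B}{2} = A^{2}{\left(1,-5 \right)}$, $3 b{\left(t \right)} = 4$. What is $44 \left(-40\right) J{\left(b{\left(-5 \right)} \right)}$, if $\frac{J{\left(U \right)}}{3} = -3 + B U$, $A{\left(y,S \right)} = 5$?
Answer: $-336160$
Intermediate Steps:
$b{\left(t \right)} = \frac{4}{3}$ ($b{\left(t \right)} = \frac{1}{3} \cdot 4 = \frac{4}{3}$)
$B = 50$ ($B = 2 \cdot 5^{2} = 2 \cdot 25 = 50$)
$J{\left(U \right)} = -9 + 150 U$ ($J{\left(U \right)} = 3 \left(-3 + 50 U\right) = -9 + 150 U$)
$44 \left(-40\right) J{\left(b{\left(-5 \right)} \right)} = 44 \left(-40\right) \left(-9 + 150 \cdot \frac{4}{3}\right) = - 1760 \left(-9 + 200\right) = \left(-1760\right) 191 = -336160$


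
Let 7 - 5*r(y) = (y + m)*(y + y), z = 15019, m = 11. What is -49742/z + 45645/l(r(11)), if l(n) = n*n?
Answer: 1940269619/1139086017 ≈ 1.7034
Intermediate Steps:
r(y) = 7/5 - 2*y*(11 + y)/5 (r(y) = 7/5 - (y + 11)*(y + y)/5 = 7/5 - (11 + y)*2*y/5 = 7/5 - 2*y*(11 + y)/5)
l(n) = n²
-49742/z + 45645/l(r(11)) = -49742/15019 + 45645/((7/5 - 22/5*11 - ⅖*11²)²) = -49742*1/15019 + 45645/((7/5 - 242/5 - ⅖*121)²) = -49742/15019 + 45645/((7/5 - 242/5 - 242/5)²) = -49742/15019 + 45645/((-477/5)²) = -49742/15019 + 45645/(227529/25) = -49742/15019 + 45645*(25/227529) = -49742/15019 + 380375/75843 = 1940269619/1139086017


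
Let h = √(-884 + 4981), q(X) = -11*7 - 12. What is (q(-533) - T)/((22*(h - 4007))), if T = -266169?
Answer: -33318205/11035717 - 8315*√4097/11035717 ≈ -3.0674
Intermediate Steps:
q(X) = -89 (q(X) = -77 - 12 = -89)
h = √4097 ≈ 64.008
(q(-533) - T)/((22*(h - 4007))) = (-89 - 1*(-266169))/((22*(√4097 - 4007))) = (-89 + 266169)/((22*(-4007 + √4097))) = 266080/(-88154 + 22*√4097)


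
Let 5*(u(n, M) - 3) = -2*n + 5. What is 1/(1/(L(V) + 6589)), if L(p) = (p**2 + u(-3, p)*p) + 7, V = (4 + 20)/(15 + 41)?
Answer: 1616611/245 ≈ 6598.4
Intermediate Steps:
V = 3/7 (V = 24/56 = 24*(1/56) = 3/7 ≈ 0.42857)
u(n, M) = 4 - 2*n/5 (u(n, M) = 3 + (-2*n + 5)/5 = 3 + (5 - 2*n)/5 = 3 + (1 - 2*n/5) = 4 - 2*n/5)
L(p) = 7 + p**2 + 26*p/5 (L(p) = (p**2 + (4 - 2/5*(-3))*p) + 7 = (p**2 + (4 + 6/5)*p) + 7 = (p**2 + 26*p/5) + 7 = 7 + p**2 + 26*p/5)
1/(1/(L(V) + 6589)) = 1/(1/((7 + (3/7)**2 + (26/5)*(3/7)) + 6589)) = 1/(1/((7 + 9/49 + 78/35) + 6589)) = 1/(1/(2306/245 + 6589)) = 1/(1/(1616611/245)) = 1/(245/1616611) = 1616611/245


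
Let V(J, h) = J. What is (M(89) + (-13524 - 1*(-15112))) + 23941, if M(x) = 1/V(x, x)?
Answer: 2272082/89 ≈ 25529.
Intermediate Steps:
M(x) = 1/x
(M(89) + (-13524 - 1*(-15112))) + 23941 = (1/89 + (-13524 - 1*(-15112))) + 23941 = (1/89 + (-13524 + 15112)) + 23941 = (1/89 + 1588) + 23941 = 141333/89 + 23941 = 2272082/89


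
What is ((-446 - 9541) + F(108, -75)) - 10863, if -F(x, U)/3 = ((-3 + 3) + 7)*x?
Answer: -23118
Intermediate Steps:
F(x, U) = -21*x (F(x, U) = -3*((-3 + 3) + 7)*x = -3*(0 + 7)*x = -21*x)
((-446 - 9541) + F(108, -75)) - 10863 = ((-446 - 9541) - 21*108) - 10863 = (-9987 - 2268) - 10863 = -12255 - 10863 = -23118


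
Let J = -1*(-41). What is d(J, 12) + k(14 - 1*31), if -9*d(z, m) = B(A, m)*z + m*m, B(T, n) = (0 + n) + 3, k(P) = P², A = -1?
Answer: 614/3 ≈ 204.67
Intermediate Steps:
B(T, n) = 3 + n (B(T, n) = n + 3 = 3 + n)
J = 41
d(z, m) = -m²/9 - z*(3 + m)/9 (d(z, m) = -((3 + m)*z + m*m)/9 = -(z*(3 + m) + m²)/9 = -(m² + z*(3 + m))/9 = -m²/9 - z*(3 + m)/9)
d(J, 12) + k(14 - 1*31) = (-⅑*12² - ⅑*41*(3 + 12)) + (14 - 1*31)² = (-⅑*144 - ⅑*41*15) + (14 - 31)² = (-16 - 205/3) + (-17)² = -253/3 + 289 = 614/3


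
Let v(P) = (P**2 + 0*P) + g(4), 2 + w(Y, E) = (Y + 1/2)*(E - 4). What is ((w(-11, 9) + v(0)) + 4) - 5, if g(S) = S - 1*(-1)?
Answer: -101/2 ≈ -50.500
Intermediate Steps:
w(Y, E) = -2 + (1/2 + Y)*(-4 + E) (w(Y, E) = -2 + (Y + 1/2)*(E - 4) = -2 + (Y + 1/2)*(-4 + E) = -2 + (1/2 + Y)*(-4 + E))
g(S) = 1 + S (g(S) = S + 1 = 1 + S)
v(P) = 5 + P**2 (v(P) = (P**2 + 0*P) + (1 + 4) = (P**2 + 0) + 5 = P**2 + 5 = 5 + P**2)
((w(-11, 9) + v(0)) + 4) - 5 = (((-4 + (1/2)*9 - 4*(-11) + 9*(-11)) + (5 + 0**2)) + 4) - 5 = (((-4 + 9/2 + 44 - 99) + (5 + 0)) + 4) - 5 = ((-109/2 + 5) + 4) - 5 = (-99/2 + 4) - 5 = -91/2 - 5 = -101/2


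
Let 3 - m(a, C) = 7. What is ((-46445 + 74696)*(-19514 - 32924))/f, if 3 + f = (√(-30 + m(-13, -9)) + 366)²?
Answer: -198391080191022/17952516577 + 1084403786616*I*√34/17952516577 ≈ -11051.0 + 352.21*I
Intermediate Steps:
m(a, C) = -4 (m(a, C) = 3 - 1*7 = 3 - 7 = -4)
f = -3 + (366 + I*√34)² (f = -3 + (√(-30 - 4) + 366)² = -3 + (√(-34) + 366)² = -3 + (I*√34 + 366)² = -3 + (366 + I*√34)² ≈ 1.3392e+5 + 4268.3*I)
((-46445 + 74696)*(-19514 - 32924))/f = ((-46445 + 74696)*(-19514 - 32924))/(133919 + 732*I*√34) = (28251*(-52438))/(133919 + 732*I*√34) = -1481425938/(133919 + 732*I*√34)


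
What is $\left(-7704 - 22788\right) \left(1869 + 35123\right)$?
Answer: $-1127960064$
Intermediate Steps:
$\left(-7704 - 22788\right) \left(1869 + 35123\right) = \left(-30492\right) 36992 = -1127960064$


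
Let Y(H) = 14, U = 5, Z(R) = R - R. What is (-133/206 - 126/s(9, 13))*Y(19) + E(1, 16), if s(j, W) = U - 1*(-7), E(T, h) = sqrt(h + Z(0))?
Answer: -15660/103 ≈ -152.04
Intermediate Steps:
Z(R) = 0
E(T, h) = sqrt(h) (E(T, h) = sqrt(h + 0) = sqrt(h))
s(j, W) = 12 (s(j, W) = 5 - 1*(-7) = 5 + 7 = 12)
(-133/206 - 126/s(9, 13))*Y(19) + E(1, 16) = (-133/206 - 126/12)*14 + sqrt(16) = (-133*1/206 - 126*1/12)*14 + 4 = (-133/206 - 21/2)*14 + 4 = -1148/103*14 + 4 = -16072/103 + 4 = -15660/103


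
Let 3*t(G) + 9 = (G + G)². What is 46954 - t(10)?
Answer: 140471/3 ≈ 46824.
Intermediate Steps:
t(G) = -3 + 4*G²/3 (t(G) = -3 + (G + G)²/3 = -3 + (2*G)²/3 = -3 + (4*G²)/3 = -3 + 4*G²/3)
46954 - t(10) = 46954 - (-3 + (4/3)*10²) = 46954 - (-3 + (4/3)*100) = 46954 - (-3 + 400/3) = 46954 - 1*391/3 = 46954 - 391/3 = 140471/3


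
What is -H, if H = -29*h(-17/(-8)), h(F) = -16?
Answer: -464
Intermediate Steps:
H = 464 (H = -29*(-16) = 464)
-H = -1*464 = -464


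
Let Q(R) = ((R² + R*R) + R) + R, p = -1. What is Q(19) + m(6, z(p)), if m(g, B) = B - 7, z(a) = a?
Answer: 752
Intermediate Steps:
m(g, B) = -7 + B
Q(R) = 2*R + 2*R² (Q(R) = ((R² + R²) + R) + R = (2*R² + R) + R = (R + 2*R²) + R = 2*R + 2*R²)
Q(19) + m(6, z(p)) = 2*19*(1 + 19) + (-7 - 1) = 2*19*20 - 8 = 760 - 8 = 752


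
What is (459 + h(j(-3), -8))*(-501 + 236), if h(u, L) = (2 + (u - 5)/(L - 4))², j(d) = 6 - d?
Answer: -1101340/9 ≈ -1.2237e+5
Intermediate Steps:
h(u, L) = (2 + (-5 + u)/(-4 + L))²
(459 + h(j(-3), -8))*(-501 + 236) = (459 + (-13 + (6 - 1*(-3)) + 2*(-8))²/(-4 - 8)²)*(-501 + 236) = (459 + (-13 + (6 + 3) - 16)²/(-12)²)*(-265) = (459 + (-13 + 9 - 16)²/144)*(-265) = (459 + (1/144)*(-20)²)*(-265) = (459 + (1/144)*400)*(-265) = (459 + 25/9)*(-265) = (4156/9)*(-265) = -1101340/9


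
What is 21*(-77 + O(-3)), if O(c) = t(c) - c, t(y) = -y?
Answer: -1491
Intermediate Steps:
O(c) = -2*c (O(c) = -c - c = -2*c)
21*(-77 + O(-3)) = 21*(-77 - 2*(-3)) = 21*(-77 + 6) = 21*(-71) = -1491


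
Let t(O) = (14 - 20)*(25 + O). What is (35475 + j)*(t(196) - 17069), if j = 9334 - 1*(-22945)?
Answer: -1246334830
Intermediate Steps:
j = 32279 (j = 9334 + 22945 = 32279)
t(O) = -150 - 6*O (t(O) = -6*(25 + O) = -150 - 6*O)
(35475 + j)*(t(196) - 17069) = (35475 + 32279)*((-150 - 6*196) - 17069) = 67754*((-150 - 1176) - 17069) = 67754*(-1326 - 17069) = 67754*(-18395) = -1246334830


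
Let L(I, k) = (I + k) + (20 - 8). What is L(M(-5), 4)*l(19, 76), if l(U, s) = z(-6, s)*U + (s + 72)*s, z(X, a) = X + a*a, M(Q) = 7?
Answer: 2780194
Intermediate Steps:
z(X, a) = X + a**2
L(I, k) = 12 + I + k (L(I, k) = (I + k) + 12 = 12 + I + k)
l(U, s) = U*(-6 + s**2) + s*(72 + s) (l(U, s) = (-6 + s**2)*U + (s + 72)*s = U*(-6 + s**2) + (72 + s)*s = U*(-6 + s**2) + s*(72 + s))
L(M(-5), 4)*l(19, 76) = (12 + 7 + 4)*(76**2 + 72*76 + 19*(-6 + 76**2)) = 23*(5776 + 5472 + 19*(-6 + 5776)) = 23*(5776 + 5472 + 19*5770) = 23*(5776 + 5472 + 109630) = 23*120878 = 2780194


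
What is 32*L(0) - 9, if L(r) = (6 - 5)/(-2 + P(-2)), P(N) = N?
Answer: -17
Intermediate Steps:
L(r) = -1/4 (L(r) = (6 - 5)/(-2 - 2) = 1/(-4) = 1*(-1/4) = -1/4)
32*L(0) - 9 = 32*(-1/4) - 9 = -8 - 9 = -17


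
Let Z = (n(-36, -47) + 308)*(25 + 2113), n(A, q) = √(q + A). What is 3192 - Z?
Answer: -655312 - 2138*I*√83 ≈ -6.5531e+5 - 19478.0*I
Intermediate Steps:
n(A, q) = √(A + q)
Z = 658504 + 2138*I*√83 (Z = (√(-36 - 47) + 308)*(25 + 2113) = (√(-83) + 308)*2138 = (I*√83 + 308)*2138 = (308 + I*√83)*2138 = 658504 + 2138*I*√83 ≈ 6.585e+5 + 19478.0*I)
3192 - Z = 3192 - (658504 + 2138*I*√83) = 3192 + (-658504 - 2138*I*√83) = -655312 - 2138*I*√83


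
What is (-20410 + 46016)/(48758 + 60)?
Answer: 1829/3487 ≈ 0.52452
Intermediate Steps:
(-20410 + 46016)/(48758 + 60) = 25606/48818 = 25606*(1/48818) = 1829/3487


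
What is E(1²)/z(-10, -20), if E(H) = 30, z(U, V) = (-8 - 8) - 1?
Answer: -30/17 ≈ -1.7647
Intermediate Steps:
z(U, V) = -17 (z(U, V) = -16 - 1 = -17)
E(1²)/z(-10, -20) = 30/(-17) = 30*(-1/17) = -30/17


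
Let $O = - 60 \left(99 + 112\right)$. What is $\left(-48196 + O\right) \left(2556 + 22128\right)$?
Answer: $-1502169504$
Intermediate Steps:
$O = -12660$ ($O = \left(-60\right) 211 = -12660$)
$\left(-48196 + O\right) \left(2556 + 22128\right) = \left(-48196 - 12660\right) \left(2556 + 22128\right) = \left(-60856\right) 24684 = -1502169504$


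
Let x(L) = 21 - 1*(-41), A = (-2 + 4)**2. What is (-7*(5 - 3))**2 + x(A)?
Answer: 258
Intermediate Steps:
A = 4 (A = 2**2 = 4)
x(L) = 62 (x(L) = 21 + 41 = 62)
(-7*(5 - 3))**2 + x(A) = (-7*(5 - 3))**2 + 62 = (-7*2)**2 + 62 = (-14)**2 + 62 = 196 + 62 = 258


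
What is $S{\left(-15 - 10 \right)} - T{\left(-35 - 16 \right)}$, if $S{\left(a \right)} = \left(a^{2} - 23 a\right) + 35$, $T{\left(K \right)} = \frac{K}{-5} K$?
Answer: $\frac{8776}{5} \approx 1755.2$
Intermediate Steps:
$T{\left(K \right)} = - \frac{K^{2}}{5}$ ($T{\left(K \right)} = K \left(- \frac{1}{5}\right) K = - \frac{K}{5} K = - \frac{K^{2}}{5}$)
$S{\left(a \right)} = 35 + a^{2} - 23 a$
$S{\left(-15 - 10 \right)} - T{\left(-35 - 16 \right)} = \left(35 + \left(-15 - 10\right)^{2} - 23 \left(-15 - 10\right)\right) - - \frac{\left(-35 - 16\right)^{2}}{5} = \left(35 + \left(-25\right)^{2} - -575\right) - - \frac{\left(-51\right)^{2}}{5} = \left(35 + 625 + 575\right) - \left(- \frac{1}{5}\right) 2601 = 1235 - - \frac{2601}{5} = 1235 + \frac{2601}{5} = \frac{8776}{5}$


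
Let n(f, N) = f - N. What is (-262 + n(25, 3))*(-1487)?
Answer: 356880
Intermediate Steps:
(-262 + n(25, 3))*(-1487) = (-262 + (25 - 1*3))*(-1487) = (-262 + (25 - 3))*(-1487) = (-262 + 22)*(-1487) = -240*(-1487) = 356880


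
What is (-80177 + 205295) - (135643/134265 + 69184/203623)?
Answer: 3420619407017861/27339442095 ≈ 1.2512e+5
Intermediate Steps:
(-80177 + 205295) - (135643/134265 + 69184/203623) = 125118 - (135643*(1/134265) + 69184*(1/203623)) = 125118 - (135643/134265 + 69184/203623) = 125118 - 1*36909024349/27339442095 = 125118 - 36909024349/27339442095 = 3420619407017861/27339442095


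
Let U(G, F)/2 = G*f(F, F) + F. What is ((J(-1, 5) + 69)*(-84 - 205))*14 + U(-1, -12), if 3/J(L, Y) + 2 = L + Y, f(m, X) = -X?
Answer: -285291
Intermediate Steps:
J(L, Y) = 3/(-2 + L + Y) (J(L, Y) = 3/(-2 + (L + Y)) = 3/(-2 + L + Y))
U(G, F) = 2*F - 2*F*G (U(G, F) = 2*(G*(-F) + F) = 2*(-F*G + F) = 2*(F - F*G) = 2*F - 2*F*G)
((J(-1, 5) + 69)*(-84 - 205))*14 + U(-1, -12) = ((3/(-2 - 1 + 5) + 69)*(-84 - 205))*14 + 2*(-12)*(1 - 1*(-1)) = ((3/2 + 69)*(-289))*14 + 2*(-12)*(1 + 1) = ((3*(½) + 69)*(-289))*14 + 2*(-12)*2 = ((3/2 + 69)*(-289))*14 - 48 = ((141/2)*(-289))*14 - 48 = -40749/2*14 - 48 = -285243 - 48 = -285291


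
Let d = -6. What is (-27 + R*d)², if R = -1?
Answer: 441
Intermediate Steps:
(-27 + R*d)² = (-27 - 1*(-6))² = (-27 + 6)² = (-21)² = 441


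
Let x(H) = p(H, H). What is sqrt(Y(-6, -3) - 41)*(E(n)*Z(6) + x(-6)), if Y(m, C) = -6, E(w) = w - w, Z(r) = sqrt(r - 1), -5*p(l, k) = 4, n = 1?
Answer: -4*I*sqrt(47)/5 ≈ -5.4845*I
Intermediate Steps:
p(l, k) = -4/5 (p(l, k) = -1/5*4 = -4/5)
x(H) = -4/5
Z(r) = sqrt(-1 + r)
E(w) = 0
sqrt(Y(-6, -3) - 41)*(E(n)*Z(6) + x(-6)) = sqrt(-6 - 41)*(0*sqrt(-1 + 6) - 4/5) = sqrt(-47)*(0*sqrt(5) - 4/5) = (I*sqrt(47))*(0 - 4/5) = (I*sqrt(47))*(-4/5) = -4*I*sqrt(47)/5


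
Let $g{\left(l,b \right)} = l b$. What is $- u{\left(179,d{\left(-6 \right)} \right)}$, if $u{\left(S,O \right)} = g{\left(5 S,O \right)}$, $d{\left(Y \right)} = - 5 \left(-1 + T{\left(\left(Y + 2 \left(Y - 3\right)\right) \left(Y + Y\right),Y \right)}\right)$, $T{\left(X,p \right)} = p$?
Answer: $-31325$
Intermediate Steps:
$g{\left(l,b \right)} = b l$
$d{\left(Y \right)} = 5 - 5 Y$ ($d{\left(Y \right)} = - 5 \left(-1 + Y\right) = 5 - 5 Y$)
$u{\left(S,O \right)} = 5 O S$ ($u{\left(S,O \right)} = O 5 S = 5 O S$)
$- u{\left(179,d{\left(-6 \right)} \right)} = - 5 \left(5 - -30\right) 179 = - 5 \left(5 + 30\right) 179 = - 5 \cdot 35 \cdot 179 = \left(-1\right) 31325 = -31325$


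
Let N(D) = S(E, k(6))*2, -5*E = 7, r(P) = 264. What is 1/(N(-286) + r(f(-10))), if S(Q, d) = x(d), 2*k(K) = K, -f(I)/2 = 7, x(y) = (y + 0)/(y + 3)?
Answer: 1/265 ≈ 0.0037736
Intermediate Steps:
x(y) = y/(3 + y)
f(I) = -14 (f(I) = -2*7 = -14)
E = -7/5 (E = -1/5*7 = -7/5 ≈ -1.4000)
k(K) = K/2
S(Q, d) = d/(3 + d)
N(D) = 1 (N(D) = (((1/2)*6)/(3 + (1/2)*6))*2 = (3/(3 + 3))*2 = (3/6)*2 = (3*(1/6))*2 = (1/2)*2 = 1)
1/(N(-286) + r(f(-10))) = 1/(1 + 264) = 1/265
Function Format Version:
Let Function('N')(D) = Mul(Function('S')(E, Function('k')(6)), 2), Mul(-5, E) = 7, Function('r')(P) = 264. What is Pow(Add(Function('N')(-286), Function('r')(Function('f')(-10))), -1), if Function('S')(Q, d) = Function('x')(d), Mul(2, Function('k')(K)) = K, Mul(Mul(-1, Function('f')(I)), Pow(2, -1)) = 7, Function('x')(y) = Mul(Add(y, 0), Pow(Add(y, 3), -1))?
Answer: Rational(1, 265) ≈ 0.0037736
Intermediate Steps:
Function('x')(y) = Mul(y, Pow(Add(3, y), -1))
Function('f')(I) = -14 (Function('f')(I) = Mul(-2, 7) = -14)
E = Rational(-7, 5) (E = Mul(Rational(-1, 5), 7) = Rational(-7, 5) ≈ -1.4000)
Function('k')(K) = Mul(Rational(1, 2), K)
Function('S')(Q, d) = Mul(d, Pow(Add(3, d), -1))
Function('N')(D) = 1 (Function('N')(D) = Mul(Mul(Mul(Rational(1, 2), 6), Pow(Add(3, Mul(Rational(1, 2), 6)), -1)), 2) = Mul(Mul(3, Pow(Add(3, 3), -1)), 2) = Mul(Mul(3, Pow(6, -1)), 2) = Mul(Mul(3, Rational(1, 6)), 2) = Mul(Rational(1, 2), 2) = 1)
Pow(Add(Function('N')(-286), Function('r')(Function('f')(-10))), -1) = Pow(Add(1, 264), -1) = Pow(265, -1) = Rational(1, 265)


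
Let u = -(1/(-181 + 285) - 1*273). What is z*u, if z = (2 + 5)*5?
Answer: 993685/104 ≈ 9554.7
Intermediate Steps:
z = 35 (z = 7*5 = 35)
u = 28391/104 (u = -(1/104 - 273) = -1*(-28391/104) = 28391/104 ≈ 272.99)
z*u = 35*(28391/104) = 993685/104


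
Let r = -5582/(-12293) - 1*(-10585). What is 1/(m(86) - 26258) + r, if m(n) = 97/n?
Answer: 293838577144619/27758712663 ≈ 10585.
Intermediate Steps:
r = 130126987/12293 (r = -5582*(-1/12293) + 10585 = 5582/12293 + 10585 = 130126987/12293 ≈ 10585.)
1/(m(86) - 26258) + r = 1/(97/86 - 26258) + 130126987/12293 = 1/(-2258091/86) + 130126987/12293 = -86/2258091 + 130126987/12293 = 293838577144619/27758712663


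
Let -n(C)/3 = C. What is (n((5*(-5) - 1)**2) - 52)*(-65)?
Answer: 135200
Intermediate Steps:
n(C) = -3*C
(n((5*(-5) - 1)**2) - 52)*(-65) = (-3*(5*(-5) - 1)**2 - 52)*(-65) = (-3*(-25 - 1)**2 - 52)*(-65) = (-3*(-26)**2 - 52)*(-65) = (-3*676 - 52)*(-65) = (-2028 - 52)*(-65) = -2080*(-65) = 135200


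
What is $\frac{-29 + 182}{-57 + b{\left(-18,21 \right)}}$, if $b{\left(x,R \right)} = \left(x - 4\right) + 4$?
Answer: $- \frac{51}{25} \approx -2.04$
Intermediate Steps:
$b{\left(x,R \right)} = x$ ($b{\left(x,R \right)} = \left(-4 + x\right) + 4 = x$)
$\frac{-29 + 182}{-57 + b{\left(-18,21 \right)}} = \frac{-29 + 182}{-57 - 18} = \frac{153}{-75} = 153 \left(- \frac{1}{75}\right) = - \frac{51}{25}$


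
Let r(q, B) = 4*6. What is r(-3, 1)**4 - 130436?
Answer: 201340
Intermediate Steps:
r(q, B) = 24
r(-3, 1)**4 - 130436 = 24**4 - 130436 = 331776 - 130436 = 201340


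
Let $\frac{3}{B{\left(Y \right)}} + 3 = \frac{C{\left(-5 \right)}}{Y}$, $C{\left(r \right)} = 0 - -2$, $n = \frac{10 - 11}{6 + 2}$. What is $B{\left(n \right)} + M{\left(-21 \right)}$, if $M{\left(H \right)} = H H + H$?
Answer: $\frac{7977}{19} \approx 419.84$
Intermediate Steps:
$n = - \frac{1}{8} \approx -0.125$
$C{\left(r \right)} = 2$ ($C{\left(r \right)} = 0 + 2 = 2$)
$B{\left(Y \right)} = \frac{3}{-3 + \frac{2}{Y}}$
$M{\left(H \right)} = H + H^{2}$ ($M{\left(H \right)} = H^{2} + H = H + H^{2}$)
$B{\left(n \right)} + M{\left(-21 \right)} = \left(-3\right) \left(- \frac{1}{8}\right) \frac{1}{-2 + 3 \left(- \frac{1}{8}\right)} - 21 \left(1 - 21\right) = \left(-3\right) \left(- \frac{1}{8}\right) \frac{1}{-2 - \frac{3}{8}} - -420 = \left(-3\right) \left(- \frac{1}{8}\right) \frac{1}{- \frac{19}{8}} + 420 = \left(-3\right) \left(- \frac{1}{8}\right) \left(- \frac{8}{19}\right) + 420 = - \frac{3}{19} + 420 = \frac{7977}{19}$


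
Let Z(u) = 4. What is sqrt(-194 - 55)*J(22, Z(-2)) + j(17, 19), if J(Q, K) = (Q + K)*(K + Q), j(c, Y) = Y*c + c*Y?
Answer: 646 + 676*I*sqrt(249) ≈ 646.0 + 10667.0*I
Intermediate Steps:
j(c, Y) = 2*Y*c (j(c, Y) = Y*c + Y*c = 2*Y*c)
J(Q, K) = (K + Q)**2 (J(Q, K) = (K + Q)*(K + Q) = (K + Q)**2)
sqrt(-194 - 55)*J(22, Z(-2)) + j(17, 19) = sqrt(-194 - 55)*(4 + 22)**2 + 2*19*17 = sqrt(-249)*26**2 + 646 = (I*sqrt(249))*676 + 646 = 676*I*sqrt(249) + 646 = 646 + 676*I*sqrt(249)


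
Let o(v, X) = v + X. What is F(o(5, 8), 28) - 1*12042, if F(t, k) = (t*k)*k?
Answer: -1850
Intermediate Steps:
o(v, X) = X + v
F(t, k) = t*k² (F(t, k) = (k*t)*k = t*k²)
F(o(5, 8), 28) - 1*12042 = (8 + 5)*28² - 1*12042 = 13*784 - 12042 = 10192 - 12042 = -1850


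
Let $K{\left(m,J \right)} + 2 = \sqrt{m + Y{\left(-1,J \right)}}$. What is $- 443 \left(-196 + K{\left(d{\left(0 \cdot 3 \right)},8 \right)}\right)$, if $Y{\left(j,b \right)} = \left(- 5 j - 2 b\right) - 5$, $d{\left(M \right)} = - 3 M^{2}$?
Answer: $87714 - 1772 i \approx 87714.0 - 1772.0 i$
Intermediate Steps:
$Y{\left(j,b \right)} = -5 - 5 j - 2 b$
$K{\left(m,J \right)} = -2 + \sqrt{m - 2 J}$
$- 443 \left(-196 + K{\left(d{\left(0 \cdot 3 \right)},8 \right)}\right) = - 443 \left(-196 - \left(2 - \sqrt{- 3 \left(0 \cdot 3\right)^{2} - 16}\right)\right) = - 443 \left(-196 - \left(2 - \sqrt{- 3 \cdot 0^{2} - 16}\right)\right) = - 443 \left(-196 - \left(2 - \sqrt{\left(-3\right) 0 - 16}\right)\right) = - 443 \left(-196 - \left(2 - \sqrt{0 - 16}\right)\right) = - 443 \left(-196 - \left(2 - \sqrt{-16}\right)\right) = - 443 \left(-196 - \left(2 - 4 i\right)\right) = - 443 \left(-198 + 4 i\right) = 87714 - 1772 i$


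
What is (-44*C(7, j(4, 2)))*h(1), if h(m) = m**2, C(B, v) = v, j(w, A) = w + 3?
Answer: -308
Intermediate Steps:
j(w, A) = 3 + w
(-44*C(7, j(4, 2)))*h(1) = -44*(3 + 4)*1**2 = -44*7*1 = -308*1 = -308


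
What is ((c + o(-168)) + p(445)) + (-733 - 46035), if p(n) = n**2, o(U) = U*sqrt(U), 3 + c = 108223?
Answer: 259477 - 336*I*sqrt(42) ≈ 2.5948e+5 - 2177.5*I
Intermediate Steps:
c = 108220 (c = -3 + 108223 = 108220)
o(U) = U**(3/2)
((c + o(-168)) + p(445)) + (-733 - 46035) = ((108220 + (-168)**(3/2)) + 445**2) + (-733 - 46035) = ((108220 - 336*I*sqrt(42)) + 198025) - 46768 = (306245 - 336*I*sqrt(42)) - 46768 = 259477 - 336*I*sqrt(42)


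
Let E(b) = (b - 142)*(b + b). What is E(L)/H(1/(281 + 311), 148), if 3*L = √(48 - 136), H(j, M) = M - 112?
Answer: -44/81 - 142*I*√22/27 ≈ -0.54321 - 24.668*I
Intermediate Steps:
H(j, M) = -112 + M
L = 2*I*√22/3 (L = √(48 - 136)/3 = √(-88)/3 = (2*I*√22)/3 = 2*I*√22/3 ≈ 3.1269*I)
E(b) = 2*b*(-142 + b) (E(b) = (-142 + b)*(2*b) = 2*b*(-142 + b))
E(L)/H(1/(281 + 311), 148) = (2*(2*I*√22/3)*(-142 + 2*I*√22/3))/(-112 + 148) = (4*I*√22*(-142 + 2*I*√22/3)/3)/36 = (4*I*√22*(-142 + 2*I*√22/3)/3)*(1/36) = I*√22*(-142 + 2*I*√22/3)/27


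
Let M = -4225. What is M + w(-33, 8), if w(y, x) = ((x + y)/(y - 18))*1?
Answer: -215450/51 ≈ -4224.5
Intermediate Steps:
w(y, x) = (x + y)/(-18 + y) (w(y, x) = ((x + y)/(-18 + y))*1 = (x + y)/(-18 + y))
M + w(-33, 8) = -4225 + (8 - 33)/(-18 - 33) = -4225 - 25/(-51) = -4225 - 1/51*(-25) = -4225 + 25/51 = -215450/51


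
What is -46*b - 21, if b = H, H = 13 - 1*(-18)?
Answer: -1447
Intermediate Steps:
H = 31 (H = 13 + 18 = 31)
b = 31
-46*b - 21 = -46*31 - 21 = -1426 - 21 = -1447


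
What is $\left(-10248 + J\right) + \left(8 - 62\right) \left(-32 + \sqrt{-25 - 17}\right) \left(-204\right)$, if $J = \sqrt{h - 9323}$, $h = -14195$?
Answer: $-362760 + i \sqrt{23518} + 11016 i \sqrt{42} \approx -3.6276 \cdot 10^{5} + 71545.0 i$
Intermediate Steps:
$J = i \sqrt{23518}$ ($J = \sqrt{-14195 - 9323} = \sqrt{-23518} = i \sqrt{23518} \approx 153.36 i$)
$\left(-10248 + J\right) + \left(8 - 62\right) \left(-32 + \sqrt{-25 - 17}\right) \left(-204\right) = \left(-10248 + i \sqrt{23518}\right) + \left(8 - 62\right) \left(-32 + \sqrt{-25 - 17}\right) \left(-204\right) = \left(-10248 + i \sqrt{23518}\right) + - 54 \left(-32 + \sqrt{-42}\right) \left(-204\right) = \left(-10248 + i \sqrt{23518}\right) + - 54 \left(-32 + i \sqrt{42}\right) \left(-204\right) = \left(-10248 + i \sqrt{23518}\right) + \left(1728 - 54 i \sqrt{42}\right) \left(-204\right) = \left(-10248 + i \sqrt{23518}\right) - \left(352512 - 11016 i \sqrt{42}\right) = -362760 + i \sqrt{23518} + 11016 i \sqrt{42}$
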